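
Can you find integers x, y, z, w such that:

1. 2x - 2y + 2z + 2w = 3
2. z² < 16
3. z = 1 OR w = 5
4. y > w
No

Even the single constraint (2x - 2y + 2z + 2w = 3) is infeasible over the integers.

  - 2x - 2y + 2z + 2w = 3: every term on the left is divisible by 2, so the LHS ≡ 0 (mod 2), but the RHS 3 is not — no integer solution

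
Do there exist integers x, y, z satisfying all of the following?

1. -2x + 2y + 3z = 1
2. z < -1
Yes

Take x = 0, y = 5, z = -3. Substituting into each constraint:
  (1) -2(0) + 2(5) + 3(-3) = 1 ✓
  (2) -3 < -1 ✓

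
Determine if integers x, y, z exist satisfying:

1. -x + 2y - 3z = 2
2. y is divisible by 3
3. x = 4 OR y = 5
Yes

Take x = 4, y = 0, z = -2. Substituting into each constraint:
  (1) (-4) + 2(0) - 3(-2) = 2 ✓
  (2) 0 = 3 × 0, remainder 0 ✓
  (3) x = 4, target 4 ✓ (first branch holds)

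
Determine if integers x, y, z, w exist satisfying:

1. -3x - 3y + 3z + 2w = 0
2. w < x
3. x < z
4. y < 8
Yes

Take x = 1, y = 1, z = 2, w = 0. Substituting into each constraint:
  (1) -3(1) - 3(1) + 3(2) + 2(0) = 0 ✓
  (2) 0 < 1 ✓
  (3) 1 < 2 ✓
  (4) 1 < 8 ✓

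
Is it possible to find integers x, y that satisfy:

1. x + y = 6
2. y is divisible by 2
Yes

Take x = 6, y = 0. Substituting into each constraint:
  (1) 6 + 0 = 6 ✓
  (2) 0 = 2 × 0, remainder 0 ✓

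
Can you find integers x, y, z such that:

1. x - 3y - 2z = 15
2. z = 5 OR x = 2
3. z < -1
Yes

Take x = 2, y = -3, z = -2. Substituting into each constraint:
  (1) 2 - 3(-3) - 2(-2) = 15 ✓
  (2) x = 2, target 2 ✓ (second branch holds)
  (3) -2 < -1 ✓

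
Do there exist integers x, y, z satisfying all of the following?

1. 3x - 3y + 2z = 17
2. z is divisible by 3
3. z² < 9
No

A contradictory subset is {3x - 3y + 2z = 17, z is divisible by 3}. No integer assignment can satisfy these jointly:

  - 3x - 3y + 2z = 17: is a linear equation tying the variables together
  - z is divisible by 3: restricts z to multiples of 3

Modular obstruction: writing z = 3z', every remaining term of the linear equation is divisible by 3, so the left side is ≡ 0 (mod 3); but the right side 17 ≡ 2 (mod 3). No integers can satisfy it.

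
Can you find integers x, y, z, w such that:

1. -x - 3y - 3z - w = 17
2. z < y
Yes

Take x = 0, y = 1, z = 0, w = -20. Substituting into each constraint:
  (1) 0 - 3(1) - 3(0) + 20 = 17 ✓
  (2) 0 < 1 ✓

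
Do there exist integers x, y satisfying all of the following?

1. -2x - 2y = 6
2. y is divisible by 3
Yes

Take x = -3, y = 0. Substituting into each constraint:
  (1) -2(-3) - 2(0) = 6 ✓
  (2) 0 = 3 × 0, remainder 0 ✓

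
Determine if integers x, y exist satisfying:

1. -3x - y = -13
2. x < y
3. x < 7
Yes

Take x = 3, y = 4. Substituting into each constraint:
  (1) -3(3) + (-4) = -13 ✓
  (2) 3 < 4 ✓
  (3) 3 < 7 ✓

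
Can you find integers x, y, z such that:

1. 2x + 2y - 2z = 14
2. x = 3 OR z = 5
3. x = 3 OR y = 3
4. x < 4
Yes

Take x = 3, y = 2, z = -2. Substituting into each constraint:
  (1) 2(3) + 2(2) - 2(-2) = 14 ✓
  (2) x = 3, target 3 ✓ (first branch holds)
  (3) x = 3, target 3 ✓ (first branch holds)
  (4) 3 < 4 ✓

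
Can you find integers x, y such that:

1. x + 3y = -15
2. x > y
Yes

Take x = -3, y = -4. Substituting into each constraint:
  (1) (-3) + 3(-4) = -15 ✓
  (2) -3 > -4 ✓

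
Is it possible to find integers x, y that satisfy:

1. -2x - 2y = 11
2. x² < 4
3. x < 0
No

Even the single constraint (-2x - 2y = 11) is infeasible over the integers.

  - -2x - 2y = 11: every term on the left is divisible by 2, so the LHS ≡ 0 (mod 2), but the RHS 11 is not — no integer solution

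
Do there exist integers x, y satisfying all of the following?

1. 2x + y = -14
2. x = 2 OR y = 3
Yes

Take x = 2, y = -18. Substituting into each constraint:
  (1) 2(2) + (-18) = -14 ✓
  (2) x = 2, target 2 ✓ (first branch holds)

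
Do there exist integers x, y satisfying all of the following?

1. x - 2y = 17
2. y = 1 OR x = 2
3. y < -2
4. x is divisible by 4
No

A contradictory subset is {x - 2y = 17, y = 1 OR x = 2, y < -2}. No integer assignment can satisfy these jointly:

  - x - 2y = 17: is a linear equation tying the variables together
  - y = 1 OR x = 2: forces a choice: either y = 1 or x = 2
  - y < -2: bounds one variable relative to a constant

Split on the disjunction (y = 1 OR x = 2):
  • If y = 1: this contradicts the bound y ≤ -3.
  • If x = 2: with x = 2, every remaining term of the linear equation is divisible by 2, so the left side is ≡ 0 (mod 2); but the right side 15 ≡ 1 (mod 2). No integers can satisfy it.
Both branches are infeasible, so the system has no integer solution.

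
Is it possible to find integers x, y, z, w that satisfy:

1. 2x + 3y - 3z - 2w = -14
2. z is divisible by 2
Yes

Take x = 0, y = 0, z = 0, w = 7. Substituting into each constraint:
  (1) 2(0) + 3(0) - 3(0) - 2(7) = -14 ✓
  (2) 0 = 2 × 0, remainder 0 ✓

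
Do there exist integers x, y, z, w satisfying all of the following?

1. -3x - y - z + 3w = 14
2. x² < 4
Yes

Take x = 0, y = 1, z = 0, w = 5. Substituting into each constraint:
  (1) -3(0) + (-1) + 0 + 3(5) = 14 ✓
  (2) x² = (0)² = 0, and 0 < 4 ✓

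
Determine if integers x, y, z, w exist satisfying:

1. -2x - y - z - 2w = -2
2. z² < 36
Yes

Take x = 0, y = 0, z = 0, w = 1. Substituting into each constraint:
  (1) -2(0) + 0 + 0 - 2(1) = -2 ✓
  (2) z² = (0)² = 0, and 0 < 36 ✓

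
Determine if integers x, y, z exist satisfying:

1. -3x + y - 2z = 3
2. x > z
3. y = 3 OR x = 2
Yes

Take x = 2, y = 5, z = -2. Substituting into each constraint:
  (1) -3(2) + 5 - 2(-2) = 3 ✓
  (2) 2 > -2 ✓
  (3) x = 2, target 2 ✓ (second branch holds)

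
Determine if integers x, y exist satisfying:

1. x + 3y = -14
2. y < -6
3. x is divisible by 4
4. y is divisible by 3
Yes

Take x = 40, y = -18. Substituting into each constraint:
  (1) 40 + 3(-18) = -14 ✓
  (2) -18 < -6 ✓
  (3) 40 = 4 × 10, remainder 0 ✓
  (4) -18 = 3 × -6, remainder 0 ✓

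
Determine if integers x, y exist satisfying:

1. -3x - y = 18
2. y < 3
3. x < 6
Yes

Take x = -6, y = 0. Substituting into each constraint:
  (1) -3(-6) + 0 = 18 ✓
  (2) 0 < 3 ✓
  (3) -6 < 6 ✓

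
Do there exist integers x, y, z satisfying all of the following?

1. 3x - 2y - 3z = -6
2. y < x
Yes

Take x = 1, y = 0, z = 3. Substituting into each constraint:
  (1) 3(1) - 2(0) - 3(3) = -6 ✓
  (2) 0 < 1 ✓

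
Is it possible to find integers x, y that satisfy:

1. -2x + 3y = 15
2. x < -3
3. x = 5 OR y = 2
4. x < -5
No

The full constraint system is jointly infeasible over the integers. Each constraint and what it forces:

  - -2x + 3y = 15: is a linear equation tying the variables together
  - x < -3: bounds one variable relative to a constant
  - x = 5 OR y = 2: forces a choice: either x = 5 or y = 2
  - x < -5: bounds one variable relative to a constant

Split on the disjunction (x = 5 OR y = 2):
  • If x = 5: this contradicts the bound x ≤ -6.
  • If y = 2: with y = 2, every remaining term of the linear equation is divisible by 2, so the left side is ≡ 0 (mod 2); but the right side 9 ≡ 1 (mod 2). No integers can satisfy it.
Both branches are infeasible, so the system has no integer solution.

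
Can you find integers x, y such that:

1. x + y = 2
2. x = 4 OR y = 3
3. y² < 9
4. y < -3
No

A contradictory subset is {x + y = 2, x = 4 OR y = 3, y < -3}. No integer assignment can satisfy these jointly:

  - x + y = 2: is a linear equation tying the variables together
  - x = 4 OR y = 3: forces a choice: either x = 4 or y = 3
  - y < -3: bounds one variable relative to a constant

Split on the disjunction (x = 4 OR y = 3):
  • If x = 4: the equation forces y = -2, which contradicts the bound y ≤ -4.
  • If y = 3: this contradicts the bound y ≤ -4.
Both branches are infeasible, so the system has no integer solution.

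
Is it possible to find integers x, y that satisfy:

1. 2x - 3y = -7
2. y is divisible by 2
No

The full constraint system is jointly infeasible over the integers. Each constraint and what it forces:

  - 2x - 3y = -7: is a linear equation tying the variables together
  - y is divisible by 2: restricts y to multiples of 2

Modular obstruction: writing y = 2y', every remaining term of the linear equation is divisible by 2, so the left side is ≡ 0 (mod 2); but the right side -7 ≡ 1 (mod 2). No integers can satisfy it.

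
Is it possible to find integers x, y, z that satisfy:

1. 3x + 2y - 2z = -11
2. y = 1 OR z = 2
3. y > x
Yes

Take x = -3, y = 1, z = 2. Substituting into each constraint:
  (1) 3(-3) + 2(1) - 2(2) = -11 ✓
  (2) y = 1, target 1 ✓ (first branch holds)
  (3) 1 > -3 ✓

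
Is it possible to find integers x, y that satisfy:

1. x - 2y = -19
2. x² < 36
Yes

Take x = 1, y = 10. Substituting into each constraint:
  (1) 1 - 2(10) = -19 ✓
  (2) x² = (1)² = 1, and 1 < 36 ✓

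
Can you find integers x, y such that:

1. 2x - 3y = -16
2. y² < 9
Yes

Take x = -8, y = 0. Substituting into each constraint:
  (1) 2(-8) - 3(0) = -16 ✓
  (2) y² = (0)² = 0, and 0 < 9 ✓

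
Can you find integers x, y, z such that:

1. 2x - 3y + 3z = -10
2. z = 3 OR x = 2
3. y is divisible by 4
No

The full constraint system is jointly infeasible over the integers. Each constraint and what it forces:

  - 2x - 3y + 3z = -10: is a linear equation tying the variables together
  - z = 3 OR x = 2: forces a choice: either z = 3 or x = 2
  - y is divisible by 4: restricts y to multiples of 4

Split on the disjunction (z = 3 OR x = 2):
  • If z = 3: with z = 3, writing y = 4y', every remaining term of the linear equation is divisible by 2, so the left side is ≡ 0 (mod 2); but the right side -19 ≡ 1 (mod 2). No integers can satisfy it.
  • If x = 2: with x = 2, writing y = 4y', every remaining term of the linear equation is divisible by 3, so the left side is ≡ 0 (mod 3); but the right side -14 ≡ 1 (mod 3). No integers can satisfy it.
Both branches are infeasible, so the system has no integer solution.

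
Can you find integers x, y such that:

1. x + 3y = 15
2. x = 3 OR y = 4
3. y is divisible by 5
No

The full constraint system is jointly infeasible over the integers. Each constraint and what it forces:

  - x + 3y = 15: is a linear equation tying the variables together
  - x = 3 OR y = 4: forces a choice: either x = 3 or y = 4
  - y is divisible by 5: restricts y to multiples of 5

Split on the disjunction (x = 3 OR y = 4):
  • If x = 3: with x = 3, writing y = 5y', every remaining term of the linear equation is divisible by 15, so the left side is ≡ 0 (mod 15); but the right side 12 ≡ 12 (mod 15). No integers can satisfy it.
  • If y = 4: this contradicts the divisibility constraint — 4 is not a multiple of 5.
Both branches are infeasible, so the system has no integer solution.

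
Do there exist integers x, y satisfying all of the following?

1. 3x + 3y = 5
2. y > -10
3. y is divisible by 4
No

Even the single constraint (3x + 3y = 5) is infeasible over the integers.

  - 3x + 3y = 5: every term on the left is divisible by 3, so the LHS ≡ 0 (mod 3), but the RHS 5 is not — no integer solution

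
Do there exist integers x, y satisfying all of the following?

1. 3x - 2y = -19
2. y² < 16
Yes

Take x = -7, y = -1. Substituting into each constraint:
  (1) 3(-7) - 2(-1) = -19 ✓
  (2) y² = (-1)² = 1, and 1 < 16 ✓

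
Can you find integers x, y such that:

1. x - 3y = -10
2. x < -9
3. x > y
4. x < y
No

A contradictory subset is {x > y, x < y}. No integer assignment can satisfy these jointly:

  - x > y: bounds one variable relative to another variable
  - x < y: bounds one variable relative to another variable

Direct contradiction: x > y and y > x cannot both hold.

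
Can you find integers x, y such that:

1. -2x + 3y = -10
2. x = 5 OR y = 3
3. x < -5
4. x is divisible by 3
No

A contradictory subset is {-2x + 3y = -10, x = 5 OR y = 3, x < -5}. No integer assignment can satisfy these jointly:

  - -2x + 3y = -10: is a linear equation tying the variables together
  - x = 5 OR y = 3: forces a choice: either x = 5 or y = 3
  - x < -5: bounds one variable relative to a constant

Split on the disjunction (x = 5 OR y = 3):
  • If x = 5: this contradicts the bound x ≤ -6.
  • If y = 3: with y = 3, every remaining term of the linear equation is divisible by 2, so the left side is ≡ 0 (mod 2); but the right side -19 ≡ 1 (mod 2). No integers can satisfy it.
Both branches are infeasible, so the system has no integer solution.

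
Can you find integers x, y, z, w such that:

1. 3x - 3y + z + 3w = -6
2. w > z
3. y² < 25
Yes

Take x = -3, y = 0, z = 0, w = 1. Substituting into each constraint:
  (1) 3(-3) - 3(0) + 0 + 3(1) = -6 ✓
  (2) 1 > 0 ✓
  (3) y² = (0)² = 0, and 0 < 25 ✓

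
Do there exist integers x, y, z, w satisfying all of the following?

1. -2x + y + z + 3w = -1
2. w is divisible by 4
Yes

Take x = 0, y = 0, z = -1, w = 0. Substituting into each constraint:
  (1) -2(0) + 0 + (-1) + 3(0) = -1 ✓
  (2) 0 = 4 × 0, remainder 0 ✓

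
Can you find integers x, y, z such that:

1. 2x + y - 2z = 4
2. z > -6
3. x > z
Yes

Take x = 0, y = 2, z = -1. Substituting into each constraint:
  (1) 2(0) + 2 - 2(-1) = 4 ✓
  (2) -1 > -6 ✓
  (3) 0 > -1 ✓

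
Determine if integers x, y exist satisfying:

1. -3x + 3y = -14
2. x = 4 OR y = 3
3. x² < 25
No

Even the single constraint (-3x + 3y = -14) is infeasible over the integers.

  - -3x + 3y = -14: every term on the left is divisible by 3, so the LHS ≡ 0 (mod 3), but the RHS -14 is not — no integer solution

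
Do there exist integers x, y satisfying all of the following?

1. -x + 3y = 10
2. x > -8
Yes

Take x = -7, y = 1. Substituting into each constraint:
  (1) 7 + 3(1) = 10 ✓
  (2) -7 > -8 ✓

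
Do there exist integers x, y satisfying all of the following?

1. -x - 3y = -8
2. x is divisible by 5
Yes

Take x = 5, y = 1. Substituting into each constraint:
  (1) (-5) - 3(1) = -8 ✓
  (2) 5 = 5 × 1, remainder 0 ✓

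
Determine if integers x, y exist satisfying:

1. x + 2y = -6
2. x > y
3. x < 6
Yes

Take x = 0, y = -3. Substituting into each constraint:
  (1) 0 + 2(-3) = -6 ✓
  (2) 0 > -3 ✓
  (3) 0 < 6 ✓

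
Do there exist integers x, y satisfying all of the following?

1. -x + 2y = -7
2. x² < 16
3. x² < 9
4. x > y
Yes

Take x = -1, y = -4. Substituting into each constraint:
  (1) 1 + 2(-4) = -7 ✓
  (2) x² = (-1)² = 1, and 1 < 16 ✓
  (3) x² = (-1)² = 1, and 1 < 9 ✓
  (4) -1 > -4 ✓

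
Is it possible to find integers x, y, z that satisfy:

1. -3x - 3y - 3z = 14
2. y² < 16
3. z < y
No

Even the single constraint (-3x - 3y - 3z = 14) is infeasible over the integers.

  - -3x - 3y - 3z = 14: every term on the left is divisible by 3, so the LHS ≡ 0 (mod 3), but the RHS 14 is not — no integer solution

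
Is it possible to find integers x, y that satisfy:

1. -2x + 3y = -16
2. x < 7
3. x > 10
No

A contradictory subset is {x < 7, x > 10}. No integer assignment can satisfy these jointly:

  - x < 7: bounds one variable relative to a constant
  - x > 10: bounds one variable relative to a constant

Direct contradiction: the bounds on x require x ≥ 11 and x ≤ 6 simultaneously, which is empty.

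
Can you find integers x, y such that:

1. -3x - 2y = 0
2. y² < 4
Yes

Take x = 0, y = 0. Substituting into each constraint:
  (1) -3(0) - 2(0) = 0 ✓
  (2) y² = (0)² = 0, and 0 < 4 ✓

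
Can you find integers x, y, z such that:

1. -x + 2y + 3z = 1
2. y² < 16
Yes

Take x = 0, y = -1, z = 1. Substituting into each constraint:
  (1) 0 + 2(-1) + 3(1) = 1 ✓
  (2) y² = (-1)² = 1, and 1 < 16 ✓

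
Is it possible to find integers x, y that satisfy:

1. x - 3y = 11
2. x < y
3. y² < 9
No

The full constraint system is jointly infeasible over the integers. Each constraint and what it forces:

  - x - 3y = 11: is a linear equation tying the variables together
  - x < y: bounds one variable relative to another variable
  - y² < 9: restricts y to |y| ≤ 2

Propagating the comparison: x < y and y ≤ 2 give x ≤ 1. Range argument: with x ∈ [−∞, 1], y ∈ [-2, 2], the left side of the equation is at most 7, but the right side is 11 > 7. No integer solution exists.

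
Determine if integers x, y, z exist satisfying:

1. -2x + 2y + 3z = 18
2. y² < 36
Yes

Take x = -9, y = 0, z = 0. Substituting into each constraint:
  (1) -2(-9) + 2(0) + 3(0) = 18 ✓
  (2) y² = (0)² = 0, and 0 < 36 ✓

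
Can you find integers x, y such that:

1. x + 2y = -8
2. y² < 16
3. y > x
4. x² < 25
Yes

Take x = -4, y = -2. Substituting into each constraint:
  (1) (-4) + 2(-2) = -8 ✓
  (2) y² = (-2)² = 4, and 4 < 16 ✓
  (3) -2 > -4 ✓
  (4) x² = (-4)² = 16, and 16 < 25 ✓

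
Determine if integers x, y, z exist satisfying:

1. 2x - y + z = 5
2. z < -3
Yes

Take x = 5, y = 0, z = -5. Substituting into each constraint:
  (1) 2(5) + 0 + (-5) = 5 ✓
  (2) -5 < -3 ✓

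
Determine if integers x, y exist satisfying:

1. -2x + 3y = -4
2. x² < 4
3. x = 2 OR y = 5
No

The full constraint system is jointly infeasible over the integers. Each constraint and what it forces:

  - -2x + 3y = -4: is a linear equation tying the variables together
  - x² < 4: restricts x to |x| ≤ 1
  - x = 2 OR y = 5: forces a choice: either x = 2 or y = 5

Split on the disjunction (x = 2 OR y = 5):
  • If x = 2: this contradicts x² < 4, which requires |x| ≤ 1.
  • If y = 5: with y = 5, every remaining term of the linear equation is divisible by 2, so the left side is ≡ 0 (mod 2); but the right side -19 ≡ 1 (mod 2). No integers can satisfy it.
Both branches are infeasible, so the system has no integer solution.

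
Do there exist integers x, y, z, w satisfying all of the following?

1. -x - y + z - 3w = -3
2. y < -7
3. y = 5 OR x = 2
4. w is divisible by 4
Yes

Take x = 2, y = -8, z = -9, w = 0. Substituting into each constraint:
  (1) (-2) + 8 + (-9) - 3(0) = -3 ✓
  (2) -8 < -7 ✓
  (3) x = 2, target 2 ✓ (second branch holds)
  (4) 0 = 4 × 0, remainder 0 ✓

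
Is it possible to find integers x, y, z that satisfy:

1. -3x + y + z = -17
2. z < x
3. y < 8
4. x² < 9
Yes

Take x = 1, y = -14, z = 0. Substituting into each constraint:
  (1) -3(1) + (-14) + 0 = -17 ✓
  (2) 0 < 1 ✓
  (3) -14 < 8 ✓
  (4) x² = (1)² = 1, and 1 < 9 ✓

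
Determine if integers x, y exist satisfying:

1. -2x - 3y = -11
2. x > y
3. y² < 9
Yes

Take x = 4, y = 1. Substituting into each constraint:
  (1) -2(4) - 3(1) = -11 ✓
  (2) 4 > 1 ✓
  (3) y² = (1)² = 1, and 1 < 9 ✓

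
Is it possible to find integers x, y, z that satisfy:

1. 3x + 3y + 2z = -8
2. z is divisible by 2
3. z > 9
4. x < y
Yes

Take x = -14, y = 2, z = 14. Substituting into each constraint:
  (1) 3(-14) + 3(2) + 2(14) = -8 ✓
  (2) 14 = 2 × 7, remainder 0 ✓
  (3) 14 > 9 ✓
  (4) -14 < 2 ✓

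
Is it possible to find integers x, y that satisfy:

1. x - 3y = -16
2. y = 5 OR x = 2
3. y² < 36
Yes

Take x = -1, y = 5. Substituting into each constraint:
  (1) (-1) - 3(5) = -16 ✓
  (2) y = 5, target 5 ✓ (first branch holds)
  (3) y² = (5)² = 25, and 25 < 36 ✓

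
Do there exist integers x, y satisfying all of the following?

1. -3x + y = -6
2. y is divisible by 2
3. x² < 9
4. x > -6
Yes

Take x = 2, y = 0. Substituting into each constraint:
  (1) -3(2) + 0 = -6 ✓
  (2) 0 = 2 × 0, remainder 0 ✓
  (3) x² = (2)² = 4, and 4 < 9 ✓
  (4) 2 > -6 ✓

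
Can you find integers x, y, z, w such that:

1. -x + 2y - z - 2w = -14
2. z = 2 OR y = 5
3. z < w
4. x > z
Yes

Take x = 2, y = 5, z = 0, w = 11. Substituting into each constraint:
  (1) (-2) + 2(5) + 0 - 2(11) = -14 ✓
  (2) y = 5, target 5 ✓ (second branch holds)
  (3) 0 < 11 ✓
  (4) 2 > 0 ✓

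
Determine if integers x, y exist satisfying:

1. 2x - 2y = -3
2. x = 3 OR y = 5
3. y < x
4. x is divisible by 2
No

Even the single constraint (2x - 2y = -3) is infeasible over the integers.

  - 2x - 2y = -3: every term on the left is divisible by 2, so the LHS ≡ 0 (mod 2), but the RHS -3 is not — no integer solution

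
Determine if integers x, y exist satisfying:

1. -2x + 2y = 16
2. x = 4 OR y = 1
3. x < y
Yes

Take x = -7, y = 1. Substituting into each constraint:
  (1) -2(-7) + 2(1) = 16 ✓
  (2) y = 1, target 1 ✓ (second branch holds)
  (3) -7 < 1 ✓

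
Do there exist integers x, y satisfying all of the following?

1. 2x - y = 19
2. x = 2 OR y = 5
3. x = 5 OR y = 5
Yes

Take x = 12, y = 5. Substituting into each constraint:
  (1) 2(12) + (-5) = 19 ✓
  (2) y = 5, target 5 ✓ (second branch holds)
  (3) y = 5, target 5 ✓ (second branch holds)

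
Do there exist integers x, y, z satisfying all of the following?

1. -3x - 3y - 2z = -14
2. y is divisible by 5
Yes

Take x = 4, y = 0, z = 1. Substituting into each constraint:
  (1) -3(4) - 3(0) - 2(1) = -14 ✓
  (2) 0 = 5 × 0, remainder 0 ✓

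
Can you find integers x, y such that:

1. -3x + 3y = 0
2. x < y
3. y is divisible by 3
No

A contradictory subset is {-3x + 3y = 0, x < y}. No integer assignment can satisfy these jointly:

  - -3x + 3y = 0: is a linear equation tying the variables together
  - x < y: bounds one variable relative to another variable

From the equation, x − y = 0, i.e. y − x = 0; but y > x requires y − x ≥ 1. Contradiction.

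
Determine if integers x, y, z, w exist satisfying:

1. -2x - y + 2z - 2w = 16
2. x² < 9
Yes

Take x = 0, y = 0, z = 8, w = 0. Substituting into each constraint:
  (1) -2(0) + 0 + 2(8) - 2(0) = 16 ✓
  (2) x² = (0)² = 0, and 0 < 9 ✓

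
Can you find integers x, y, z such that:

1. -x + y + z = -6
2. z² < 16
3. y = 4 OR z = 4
Yes

Take x = 13, y = 4, z = 3. Substituting into each constraint:
  (1) (-13) + 4 + 3 = -6 ✓
  (2) z² = (3)² = 9, and 9 < 16 ✓
  (3) y = 4, target 4 ✓ (first branch holds)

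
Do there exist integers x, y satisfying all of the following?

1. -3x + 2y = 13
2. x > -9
Yes

Take x = -3, y = 2. Substituting into each constraint:
  (1) -3(-3) + 2(2) = 13 ✓
  (2) -3 > -9 ✓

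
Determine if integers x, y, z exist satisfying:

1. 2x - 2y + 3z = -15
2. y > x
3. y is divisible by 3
Yes

Take x = -3, y = 0, z = -3. Substituting into each constraint:
  (1) 2(-3) - 2(0) + 3(-3) = -15 ✓
  (2) 0 > -3 ✓
  (3) 0 = 3 × 0, remainder 0 ✓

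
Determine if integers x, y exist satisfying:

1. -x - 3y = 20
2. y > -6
Yes

Take x = -20, y = 0. Substituting into each constraint:
  (1) 20 - 3(0) = 20 ✓
  (2) 0 > -6 ✓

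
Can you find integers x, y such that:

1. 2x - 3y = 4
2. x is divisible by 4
Yes

Take x = 8, y = 4. Substituting into each constraint:
  (1) 2(8) - 3(4) = 4 ✓
  (2) 8 = 4 × 2, remainder 0 ✓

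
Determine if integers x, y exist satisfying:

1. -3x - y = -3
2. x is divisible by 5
Yes

Take x = 0, y = 3. Substituting into each constraint:
  (1) -3(0) + (-3) = -3 ✓
  (2) 0 = 5 × 0, remainder 0 ✓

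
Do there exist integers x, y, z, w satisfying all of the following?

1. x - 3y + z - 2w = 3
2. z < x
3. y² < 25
Yes

Take x = 2, y = 0, z = 1, w = 0. Substituting into each constraint:
  (1) 2 - 3(0) + 1 - 2(0) = 3 ✓
  (2) 1 < 2 ✓
  (3) y² = (0)² = 0, and 0 < 25 ✓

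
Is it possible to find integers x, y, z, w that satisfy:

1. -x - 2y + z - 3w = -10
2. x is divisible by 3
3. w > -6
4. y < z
Yes

Take x = 0, y = -1, z = 0, w = 4. Substituting into each constraint:
  (1) 0 - 2(-1) + 0 - 3(4) = -10 ✓
  (2) 0 = 3 × 0, remainder 0 ✓
  (3) 4 > -6 ✓
  (4) -1 < 0 ✓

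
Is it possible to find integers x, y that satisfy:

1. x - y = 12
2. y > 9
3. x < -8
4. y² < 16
No

A contradictory subset is {x - y = 12, y > 9, x < -8}. No integer assignment can satisfy these jointly:

  - x - y = 12: is a linear equation tying the variables together
  - y > 9: bounds one variable relative to a constant
  - x < -8: bounds one variable relative to a constant

Range argument: with x ∈ [−∞, -9], y ∈ [10, ∞], the left side of the equation is at most -19, but the right side is 12 > -19. No integer solution exists.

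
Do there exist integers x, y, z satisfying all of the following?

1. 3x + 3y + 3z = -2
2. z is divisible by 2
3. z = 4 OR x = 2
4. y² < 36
No

Even the single constraint (3x + 3y + 3z = -2) is infeasible over the integers.

  - 3x + 3y + 3z = -2: every term on the left is divisible by 3, so the LHS ≡ 0 (mod 3), but the RHS -2 is not — no integer solution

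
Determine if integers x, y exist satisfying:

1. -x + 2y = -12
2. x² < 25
Yes

Take x = 0, y = -6. Substituting into each constraint:
  (1) 0 + 2(-6) = -12 ✓
  (2) x² = (0)² = 0, and 0 < 25 ✓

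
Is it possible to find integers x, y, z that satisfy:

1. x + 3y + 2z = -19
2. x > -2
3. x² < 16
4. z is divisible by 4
Yes

Take x = -1, y = -6, z = 0. Substituting into each constraint:
  (1) (-1) + 3(-6) + 2(0) = -19 ✓
  (2) -1 > -2 ✓
  (3) x² = (-1)² = 1, and 1 < 16 ✓
  (4) 0 = 4 × 0, remainder 0 ✓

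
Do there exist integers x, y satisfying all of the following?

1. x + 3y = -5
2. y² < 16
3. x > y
Yes

Take x = 1, y = -2. Substituting into each constraint:
  (1) 1 + 3(-2) = -5 ✓
  (2) y² = (-2)² = 4, and 4 < 16 ✓
  (3) 1 > -2 ✓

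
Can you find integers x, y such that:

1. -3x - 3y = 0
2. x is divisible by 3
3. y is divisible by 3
Yes

Take x = 0, y = 0. Substituting into each constraint:
  (1) -3(0) - 3(0) = 0 ✓
  (2) 0 = 3 × 0, remainder 0 ✓
  (3) 0 = 3 × 0, remainder 0 ✓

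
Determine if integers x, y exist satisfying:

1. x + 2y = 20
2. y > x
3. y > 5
Yes

Take x = 0, y = 10. Substituting into each constraint:
  (1) 0 + 2(10) = 20 ✓
  (2) 10 > 0 ✓
  (3) 10 > 5 ✓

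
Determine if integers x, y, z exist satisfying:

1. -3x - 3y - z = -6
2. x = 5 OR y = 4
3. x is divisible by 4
Yes

Take x = 0, y = 4, z = -6. Substituting into each constraint:
  (1) -3(0) - 3(4) + 6 = -6 ✓
  (2) y = 4, target 4 ✓ (second branch holds)
  (3) 0 = 4 × 0, remainder 0 ✓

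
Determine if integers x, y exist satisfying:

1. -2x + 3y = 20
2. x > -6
Yes

Take x = -4, y = 4. Substituting into each constraint:
  (1) -2(-4) + 3(4) = 20 ✓
  (2) -4 > -6 ✓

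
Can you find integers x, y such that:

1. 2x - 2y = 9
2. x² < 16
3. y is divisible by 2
No

Even the single constraint (2x - 2y = 9) is infeasible over the integers.

  - 2x - 2y = 9: every term on the left is divisible by 2, so the LHS ≡ 0 (mod 2), but the RHS 9 is not — no integer solution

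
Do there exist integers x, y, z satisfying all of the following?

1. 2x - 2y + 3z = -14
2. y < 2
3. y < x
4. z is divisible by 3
Yes

Take x = 2, y = 0, z = -6. Substituting into each constraint:
  (1) 2(2) - 2(0) + 3(-6) = -14 ✓
  (2) 0 < 2 ✓
  (3) 0 < 2 ✓
  (4) -6 = 3 × -2, remainder 0 ✓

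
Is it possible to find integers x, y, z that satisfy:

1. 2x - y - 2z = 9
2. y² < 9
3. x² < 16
Yes

Take x = 0, y = -1, z = -4. Substituting into each constraint:
  (1) 2(0) + 1 - 2(-4) = 9 ✓
  (2) y² = (-1)² = 1, and 1 < 9 ✓
  (3) x² = (0)² = 0, and 0 < 16 ✓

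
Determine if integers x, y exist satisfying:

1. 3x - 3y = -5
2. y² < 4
No

Even the single constraint (3x - 3y = -5) is infeasible over the integers.

  - 3x - 3y = -5: every term on the left is divisible by 3, so the LHS ≡ 0 (mod 3), but the RHS -5 is not — no integer solution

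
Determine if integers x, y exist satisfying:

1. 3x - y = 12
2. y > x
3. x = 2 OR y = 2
No

The full constraint system is jointly infeasible over the integers. Each constraint and what it forces:

  - 3x - y = 12: is a linear equation tying the variables together
  - y > x: bounds one variable relative to another variable
  - x = 2 OR y = 2: forces a choice: either x = 2 or y = 2

Split on the disjunction (x = 2 OR y = 2):
  • If x = 2: the equation forces y = -6, giving (x, y) = (2, -6), which violates y > x.
  • If y = 2: with y = 2, every remaining term of the linear equation is divisible by 3, so the left side is ≡ 0 (mod 3); but the right side 14 ≡ 2 (mod 3). No integers can satisfy it.
Both branches are infeasible, so the system has no integer solution.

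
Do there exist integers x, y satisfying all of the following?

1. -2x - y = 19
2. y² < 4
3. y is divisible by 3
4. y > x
No

A contradictory subset is {-2x - y = 19, y² < 4, y is divisible by 3}. No integer assignment can satisfy these jointly:

  - -2x - y = 19: is a linear equation tying the variables together
  - y² < 4: restricts y to |y| ≤ 1
  - y is divisible by 3: restricts y to multiples of 3

The bounds confine y to {0} with 3 | y. For each value, substitute into the equation:
  • y = 0: the equation gives -2x = 19, so x would not be an integer.
Every case fails, so no integer solution exists.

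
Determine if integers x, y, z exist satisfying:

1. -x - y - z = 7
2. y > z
Yes

Take x = -6, y = 0, z = -1. Substituting into each constraint:
  (1) 6 + 0 + 1 = 7 ✓
  (2) 0 > -1 ✓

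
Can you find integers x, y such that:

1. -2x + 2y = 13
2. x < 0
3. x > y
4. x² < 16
No

Even the single constraint (-2x + 2y = 13) is infeasible over the integers.

  - -2x + 2y = 13: every term on the left is divisible by 2, so the LHS ≡ 0 (mod 2), but the RHS 13 is not — no integer solution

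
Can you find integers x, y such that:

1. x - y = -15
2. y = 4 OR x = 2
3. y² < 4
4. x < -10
No

The full constraint system is jointly infeasible over the integers. Each constraint and what it forces:

  - x - y = -15: is a linear equation tying the variables together
  - y = 4 OR x = 2: forces a choice: either y = 4 or x = 2
  - y² < 4: restricts y to |y| ≤ 1
  - x < -10: bounds one variable relative to a constant

Split on the disjunction (y = 4 OR x = 2):
  • If y = 4: this contradicts y² < 4, which requires |y| ≤ 1.
  • If x = 2: this contradicts the bound x ≤ -11.
Both branches are infeasible, so the system has no integer solution.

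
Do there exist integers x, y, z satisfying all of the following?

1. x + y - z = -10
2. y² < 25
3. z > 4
Yes

Take x = 0, y = 0, z = 10. Substituting into each constraint:
  (1) 0 + 0 + (-10) = -10 ✓
  (2) y² = (0)² = 0, and 0 < 25 ✓
  (3) 10 > 4 ✓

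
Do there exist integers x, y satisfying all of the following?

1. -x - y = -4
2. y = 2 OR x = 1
Yes

Take x = 2, y = 2. Substituting into each constraint:
  (1) (-2) + (-2) = -4 ✓
  (2) y = 2, target 2 ✓ (first branch holds)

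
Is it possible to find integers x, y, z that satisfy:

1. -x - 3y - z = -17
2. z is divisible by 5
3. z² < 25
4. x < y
Yes

Take x = -1, y = 6, z = 0. Substituting into each constraint:
  (1) 1 - 3(6) + 0 = -17 ✓
  (2) 0 = 5 × 0, remainder 0 ✓
  (3) z² = (0)² = 0, and 0 < 25 ✓
  (4) -1 < 6 ✓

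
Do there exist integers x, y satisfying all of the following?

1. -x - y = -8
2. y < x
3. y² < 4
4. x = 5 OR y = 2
No

A contradictory subset is {-x - y = -8, y² < 4, x = 5 OR y = 2}. No integer assignment can satisfy these jointly:

  - -x - y = -8: is a linear equation tying the variables together
  - y² < 4: restricts y to |y| ≤ 1
  - x = 5 OR y = 2: forces a choice: either x = 5 or y = 2

Split on the disjunction (x = 5 OR y = 2):
  • If x = 5: the equation forces y = 3, but y² < 4 requires |y| ≤ 1.
  • If y = 2: this contradicts y² < 4, which requires |y| ≤ 1.
Both branches are infeasible, so the system has no integer solution.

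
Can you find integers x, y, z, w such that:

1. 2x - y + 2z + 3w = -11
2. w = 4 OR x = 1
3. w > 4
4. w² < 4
No

A contradictory subset is {w > 4, w² < 4}. No integer assignment can satisfy these jointly:

  - w > 4: bounds one variable relative to a constant
  - w² < 4: restricts w to |w| ≤ 1

Direct contradiction: the bounds on w require w ≥ 5 and w ≤ 1 simultaneously, which is empty.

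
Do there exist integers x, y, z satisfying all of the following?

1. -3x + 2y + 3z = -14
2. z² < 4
Yes

Take x = 0, y = -7, z = 0. Substituting into each constraint:
  (1) -3(0) + 2(-7) + 3(0) = -14 ✓
  (2) z² = (0)² = 0, and 0 < 4 ✓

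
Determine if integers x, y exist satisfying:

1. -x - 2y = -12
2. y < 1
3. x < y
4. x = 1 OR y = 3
No

A contradictory subset is {-x - 2y = -12, y < 1, x < y}. No integer assignment can satisfy these jointly:

  - -x - 2y = -12: is a linear equation tying the variables together
  - y < 1: bounds one variable relative to a constant
  - x < y: bounds one variable relative to another variable

Propagating the comparison: x < y and y ≤ 0 give x ≤ -1. Range argument: with x ∈ [−∞, -1], y ∈ [−∞, 0], the left side of the equation is at least 1, but the right side is -12 < 1. No integer solution exists.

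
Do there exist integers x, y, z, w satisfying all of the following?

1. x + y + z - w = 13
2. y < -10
Yes

Take x = 0, y = -11, z = 0, w = -24. Substituting into each constraint:
  (1) 0 + (-11) + 0 + 24 = 13 ✓
  (2) -11 < -10 ✓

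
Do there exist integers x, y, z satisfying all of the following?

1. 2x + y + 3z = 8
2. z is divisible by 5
Yes

Take x = 0, y = 8, z = 0. Substituting into each constraint:
  (1) 2(0) + 8 + 3(0) = 8 ✓
  (2) 0 = 5 × 0, remainder 0 ✓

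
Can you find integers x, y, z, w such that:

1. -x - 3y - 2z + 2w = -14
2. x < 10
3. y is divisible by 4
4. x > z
Yes

Take x = 0, y = 0, z = -1, w = -8. Substituting into each constraint:
  (1) 0 - 3(0) - 2(-1) + 2(-8) = -14 ✓
  (2) 0 < 10 ✓
  (3) 0 = 4 × 0, remainder 0 ✓
  (4) 0 > -1 ✓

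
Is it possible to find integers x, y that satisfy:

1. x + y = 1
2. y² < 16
Yes

Take x = 0, y = 1. Substituting into each constraint:
  (1) 0 + 1 = 1 ✓
  (2) y² = (1)² = 1, and 1 < 16 ✓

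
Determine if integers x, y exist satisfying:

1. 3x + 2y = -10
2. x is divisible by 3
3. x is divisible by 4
Yes

Take x = 0, y = -5. Substituting into each constraint:
  (1) 3(0) + 2(-5) = -10 ✓
  (2) 0 = 3 × 0, remainder 0 ✓
  (3) 0 = 4 × 0, remainder 0 ✓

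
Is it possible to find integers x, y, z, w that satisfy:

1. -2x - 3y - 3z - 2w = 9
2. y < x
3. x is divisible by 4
Yes

Take x = 0, y = -1, z = 0, w = -3. Substituting into each constraint:
  (1) -2(0) - 3(-1) - 3(0) - 2(-3) = 9 ✓
  (2) -1 < 0 ✓
  (3) 0 = 4 × 0, remainder 0 ✓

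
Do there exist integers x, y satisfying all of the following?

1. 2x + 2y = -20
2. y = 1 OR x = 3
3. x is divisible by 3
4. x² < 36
Yes

Take x = 3, y = -13. Substituting into each constraint:
  (1) 2(3) + 2(-13) = -20 ✓
  (2) x = 3, target 3 ✓ (second branch holds)
  (3) 3 = 3 × 1, remainder 0 ✓
  (4) x² = (3)² = 9, and 9 < 36 ✓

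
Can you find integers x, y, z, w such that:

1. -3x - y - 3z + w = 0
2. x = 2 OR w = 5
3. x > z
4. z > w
Yes

Take x = 7, y = -34, z = 6, w = 5. Substituting into each constraint:
  (1) -3(7) + 34 - 3(6) + 5 = 0 ✓
  (2) w = 5, target 5 ✓ (second branch holds)
  (3) 7 > 6 ✓
  (4) 6 > 5 ✓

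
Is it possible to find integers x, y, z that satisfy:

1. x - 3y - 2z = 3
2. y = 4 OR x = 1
Yes

Take x = 1, y = -2, z = 2. Substituting into each constraint:
  (1) 1 - 3(-2) - 2(2) = 3 ✓
  (2) x = 1, target 1 ✓ (second branch holds)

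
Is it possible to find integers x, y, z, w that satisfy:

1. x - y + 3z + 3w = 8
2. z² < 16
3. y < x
Yes

Take x = 0, y = -2, z = 0, w = 2. Substituting into each constraint:
  (1) 0 + 2 + 3(0) + 3(2) = 8 ✓
  (2) z² = (0)² = 0, and 0 < 16 ✓
  (3) -2 < 0 ✓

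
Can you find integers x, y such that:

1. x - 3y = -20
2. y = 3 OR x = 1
Yes

Take x = 1, y = 7. Substituting into each constraint:
  (1) 1 - 3(7) = -20 ✓
  (2) x = 1, target 1 ✓ (second branch holds)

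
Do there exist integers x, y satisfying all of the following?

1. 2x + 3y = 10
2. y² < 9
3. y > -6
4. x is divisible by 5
Yes

Take x = 5, y = 0. Substituting into each constraint:
  (1) 2(5) + 3(0) = 10 ✓
  (2) y² = (0)² = 0, and 0 < 9 ✓
  (3) 0 > -6 ✓
  (4) 5 = 5 × 1, remainder 0 ✓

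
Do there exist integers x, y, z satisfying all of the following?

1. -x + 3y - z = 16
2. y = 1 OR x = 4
Yes

Take x = 4, y = 0, z = -20. Substituting into each constraint:
  (1) (-4) + 3(0) + 20 = 16 ✓
  (2) x = 4, target 4 ✓ (second branch holds)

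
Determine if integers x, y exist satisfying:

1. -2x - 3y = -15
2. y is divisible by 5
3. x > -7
Yes

Take x = 15, y = -5. Substituting into each constraint:
  (1) -2(15) - 3(-5) = -15 ✓
  (2) -5 = 5 × -1, remainder 0 ✓
  (3) 15 > -7 ✓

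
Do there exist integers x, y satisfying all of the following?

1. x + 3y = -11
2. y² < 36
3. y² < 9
Yes

Take x = -11, y = 0. Substituting into each constraint:
  (1) (-11) + 3(0) = -11 ✓
  (2) y² = (0)² = 0, and 0 < 36 ✓
  (3) y² = (0)² = 0, and 0 < 9 ✓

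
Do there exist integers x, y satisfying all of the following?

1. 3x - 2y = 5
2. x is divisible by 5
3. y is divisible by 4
Yes

Take x = 15, y = 20. Substituting into each constraint:
  (1) 3(15) - 2(20) = 5 ✓
  (2) 15 = 5 × 3, remainder 0 ✓
  (3) 20 = 4 × 5, remainder 0 ✓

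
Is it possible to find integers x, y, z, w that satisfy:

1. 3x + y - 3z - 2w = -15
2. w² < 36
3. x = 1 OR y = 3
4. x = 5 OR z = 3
Yes

Take x = -3, y = 3, z = 3, w = 0. Substituting into each constraint:
  (1) 3(-3) + 3 - 3(3) - 2(0) = -15 ✓
  (2) w² = (0)² = 0, and 0 < 36 ✓
  (3) y = 3, target 3 ✓ (second branch holds)
  (4) z = 3, target 3 ✓ (second branch holds)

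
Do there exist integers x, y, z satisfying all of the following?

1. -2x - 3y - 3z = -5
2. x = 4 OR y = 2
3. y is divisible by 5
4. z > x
Yes

Take x = 4, y = -10, z = 9. Substituting into each constraint:
  (1) -2(4) - 3(-10) - 3(9) = -5 ✓
  (2) x = 4, target 4 ✓ (first branch holds)
  (3) -10 = 5 × -2, remainder 0 ✓
  (4) 9 > 4 ✓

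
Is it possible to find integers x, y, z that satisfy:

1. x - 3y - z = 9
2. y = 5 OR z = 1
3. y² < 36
Yes

Take x = 24, y = 5, z = 0. Substituting into each constraint:
  (1) 24 - 3(5) + 0 = 9 ✓
  (2) y = 5, target 5 ✓ (first branch holds)
  (3) y² = (5)² = 25, and 25 < 36 ✓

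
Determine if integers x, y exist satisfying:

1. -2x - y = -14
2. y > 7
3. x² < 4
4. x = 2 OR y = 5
No

A contradictory subset is {y > 7, x² < 4, x = 2 OR y = 5}. No integer assignment can satisfy these jointly:

  - y > 7: bounds one variable relative to a constant
  - x² < 4: restricts x to |x| ≤ 1
  - x = 2 OR y = 5: forces a choice: either x = 2 or y = 5

Split on the disjunction (x = 2 OR y = 5):
  • If x = 2: this contradicts x² < 4, which requires |x| ≤ 1.
  • If y = 5: this contradicts the bound y ≥ 8.
Both branches are infeasible, so the system has no integer solution.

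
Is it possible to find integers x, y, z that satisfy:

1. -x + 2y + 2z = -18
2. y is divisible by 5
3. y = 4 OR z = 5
Yes

Take x = 38, y = 5, z = 5. Substituting into each constraint:
  (1) (-38) + 2(5) + 2(5) = -18 ✓
  (2) 5 = 5 × 1, remainder 0 ✓
  (3) z = 5, target 5 ✓ (second branch holds)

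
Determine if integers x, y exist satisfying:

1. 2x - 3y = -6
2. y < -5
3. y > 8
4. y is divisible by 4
No

A contradictory subset is {y < -5, y > 8}. No integer assignment can satisfy these jointly:

  - y < -5: bounds one variable relative to a constant
  - y > 8: bounds one variable relative to a constant

Direct contradiction: the bounds on y require y ≥ 9 and y ≤ -6 simultaneously, which is empty.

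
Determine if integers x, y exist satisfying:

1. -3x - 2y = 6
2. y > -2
Yes

Take x = -2, y = 0. Substituting into each constraint:
  (1) -3(-2) - 2(0) = 6 ✓
  (2) 0 > -2 ✓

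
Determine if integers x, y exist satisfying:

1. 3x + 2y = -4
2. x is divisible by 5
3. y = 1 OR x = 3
No

The full constraint system is jointly infeasible over the integers. Each constraint and what it forces:

  - 3x + 2y = -4: is a linear equation tying the variables together
  - x is divisible by 5: restricts x to multiples of 5
  - y = 1 OR x = 3: forces a choice: either y = 1 or x = 3

Split on the disjunction (y = 1 OR x = 3):
  • If y = 1: with y = 1, writing x = 5x', every remaining term of the linear equation is divisible by 15, so the left side is ≡ 0 (mod 15); but the right side -6 ≡ 9 (mod 15). No integers can satisfy it.
  • If x = 3: this contradicts the divisibility constraint — 3 is not a multiple of 5.
Both branches are infeasible, so the system has no integer solution.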